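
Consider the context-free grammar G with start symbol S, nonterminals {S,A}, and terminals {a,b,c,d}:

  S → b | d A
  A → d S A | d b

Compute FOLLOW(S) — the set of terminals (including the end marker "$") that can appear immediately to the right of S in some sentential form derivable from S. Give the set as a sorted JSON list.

FIRST sets, iterate to fixpoint:
iter 1:
  A via A→d S A: +{d}
  S via S→b: +{b}
  S via S→d A: +{d}
  FIRST(S)={b,d}  FIRST(A)={d}
iter 2: done
  FIRST(S)={b,d}  FIRST(A)={d}

FOLLOW iteration:
FOLLOW(S) := {$}
round 1:
  A→d S A: FOLLOW(S) ⊇ FIRST(A) = {d}; new: +{d}
  S→d A: FOLLOW(A) ⊇ FOLLOW(S) ⊇ {$,d}; new: +{$,d}
  FOLLOW[S]={$,d}  FOLLOW[A]={$,d}
round 2: (stable)
  FOLLOW[S]={$,d}  FOLLOW[A]={$,d}

FOLLOW(S) = ["$", "d"]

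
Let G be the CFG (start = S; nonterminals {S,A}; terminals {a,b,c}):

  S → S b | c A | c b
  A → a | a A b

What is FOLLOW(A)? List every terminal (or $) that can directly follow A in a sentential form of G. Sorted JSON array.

FIRST iteration:
iter 1:
  A via A→a: +{a}
  S via S→c A: +{c}
  FIRST(S)={c}  FIRST(A)={a}
iter 2: done
  FIRST(S)={c}  FIRST(A)={a}

Compute FOLLOW by fixpoint:
initialize: $ ∈ FOLLOW(S)
[1]
  A→a A b: FOLLOW(A) ⊇ FIRST(b) = {b}; new: +{b}
  S→S b: FOLLOW(S) ⊇ FIRST(b) = {b}; new: +{b}
  S→c A: FOLLOW(A) ⊇ FOLLOW(S) ⊇ {$,b}; new: +{$}
  FOLLOW[S]={$,b}  FOLLOW[A]={$,b}
[2] — fixpoint
  FOLLOW[S]={$,b}  FOLLOW[A]={$,b}

FOLLOW(A) = ["$", "b"]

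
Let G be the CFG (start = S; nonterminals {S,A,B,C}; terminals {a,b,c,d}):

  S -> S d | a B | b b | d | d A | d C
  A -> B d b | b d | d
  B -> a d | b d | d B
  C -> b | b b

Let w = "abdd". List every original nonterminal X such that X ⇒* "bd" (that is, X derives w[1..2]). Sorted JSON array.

CNF form of G:
  S -> S T0 | T0 A | T0 C | T1 T1 | T2 B | d
  A -> B X3 | T1 T0 | d
  B -> T0 B | T1 T0 | T2 T0
  C -> T1 T1 | b
  T0 -> d
  T1 -> b
  T2 -> a
  X3 -> T0 T1

CYK fill (cells [i..j] with 1 ≤ i ≤ j ≤ 2 only):
  cell(1,1) b: {C,T1}  orig:{C}
  cell(2,2) d: {A,S,T0}  orig:{A,S}
  cell(1,2) bd: {A,B}

Original NTs in T[1,2] deriving "bd": ["A", "B"]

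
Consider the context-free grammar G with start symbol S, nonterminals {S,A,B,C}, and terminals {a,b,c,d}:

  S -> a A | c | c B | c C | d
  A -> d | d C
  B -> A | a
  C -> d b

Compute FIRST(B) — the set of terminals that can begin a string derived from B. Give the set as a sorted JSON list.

FIRST iteration:
[1]
  A via A→d: +{d}
  B via B→A: +{d}
  B via B→a: +{a}
  C via C→d b: +{d}
  S via S→a A: +{a}
  S via S→c: +{c}
  S via S→d: +{d}
  FIRST[S]={a,c,d}  FIRST[A]={d}  FIRST[B]={a,d}  FIRST[C]={d}
[2] — fixpoint
  FIRST[S]={a,c,d}  FIRST[A]={d}  FIRST[B]={a,d}  FIRST[C]={d}

FIRST(B) = ["a", "d"]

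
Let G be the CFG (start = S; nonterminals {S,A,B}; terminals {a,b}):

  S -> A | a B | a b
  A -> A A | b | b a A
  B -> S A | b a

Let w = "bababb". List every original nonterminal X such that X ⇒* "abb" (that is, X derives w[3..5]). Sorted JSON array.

Convert to CNF:
  S -> A A | T0 X3 | T1 B | T1 T0 | b
  A -> A A | T0 X2 | b
  B -> S A | T0 T1
  T0 -> b
  T1 -> a
  X2 -> T1 A
  X3 -> T1 A

Fill CYK table bottom-up (cells [i..j] with 3 ≤ i ≤ j ≤ 5 only):
  cell(3,3) a: {T1}  orig:{}
  cell(4,4) b: {A,S,T0}  orig:{A,S}
  cell(5,5) b: {A,S,T0}  orig:{A,S}
  cell(3,4) ab: {S,X2,X3}  orig:{S}
  cell(4,5) bb: {A,B,S}
  cell(3,5) abb: {B,S,X2,X3}  orig:{B,S}

Original NTs in T[3,5] deriving "abb": ["B", "S"]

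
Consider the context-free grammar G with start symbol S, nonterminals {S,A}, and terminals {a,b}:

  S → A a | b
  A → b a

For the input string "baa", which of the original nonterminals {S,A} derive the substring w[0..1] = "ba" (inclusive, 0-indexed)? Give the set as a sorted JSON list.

CNF form of G:
  S -> A T1 | b
  A -> T0 T1
  T0 -> b
  T1 -> a

Fill CYK table bottom-up (cells [i..j] with 0 ≤ i ≤ j ≤ 1 only):
  T[0,0] 'b' = {S,T0}  orig:{S}
  T[1,1] 'a' = {T1}  orig:{}
  T[0,1] 'ba' = {A}

Original NTs in T[0,1] deriving "ba": ["A"]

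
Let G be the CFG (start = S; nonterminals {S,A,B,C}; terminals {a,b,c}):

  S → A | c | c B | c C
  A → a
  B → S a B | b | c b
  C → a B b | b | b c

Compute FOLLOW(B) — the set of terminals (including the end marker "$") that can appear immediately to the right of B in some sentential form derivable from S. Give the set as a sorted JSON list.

FIRST iteration:
iter 1:
  A via A→a: +{a}
  B via B→b: +{b}
  B via B→c b: +{c}
  C via C→a B b: +{a}
  C via C→b: +{b}
  S via S→A: +{a}
  S via S→c: +{c}
  S: {a,c}  A: {a}  B: {b,c}  C: {a,b}
iter 2:
  B via B→S a B: +{a}
  S: {a,c}  A: {a}  B: {a,b,c}  C: {a,b}
iter 3: (stable)
  S: {a,c}  A: {a}  B: {a,b,c}  C: {a,b}

Compute FOLLOW by fixpoint:
FOLLOW(S) := {$}
round 1:
  B→S a B: FOLLOW(S) ⊇ FIRST(a) = {a}; new: +{a}
  C→a B b: FOLLOW(B) ⊇ FIRST(b) = {b}; new: +{b}
  S→A: FOLLOW(A) ⊇ FOLLOW(S) ⊇ {$,a}; new: +{$,a}
  S→c B: FOLLOW(B) ⊇ FOLLOW(S) ⊇ {$,a}; new: +{$,a}
  S→c C: FOLLOW(C) ⊇ FOLLOW(S) ⊇ {$,a}; new: +{$,a}
  FOLLOW(S)={$,a}  FOLLOW(A)={$,a}  FOLLOW(B)={$,a,b}  FOLLOW(C)={$,a}
round 2: done
  FOLLOW(S)={$,a}  FOLLOW(A)={$,a}  FOLLOW(B)={$,a,b}  FOLLOW(C)={$,a}

FOLLOW(B) = ["$", "a", "b"]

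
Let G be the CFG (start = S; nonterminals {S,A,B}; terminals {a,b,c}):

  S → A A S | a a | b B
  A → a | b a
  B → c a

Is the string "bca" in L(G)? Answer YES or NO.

Convert to CNF:
  S -> A X3 | T0 B | T1 T1
  A -> T0 T1 | a
  B -> T2 T1
  T0 -> b
  T1 -> a
  T2 -> c
  X3 -> A S

CYK fill:
  cell(0,0) b: {T0}  orig:{}
  cell(1,1) c: {T2}  orig:{}
  cell(2,2) a: {A,T1}  orig:{A}
  cell(0,1) bc: ∅
  cell(1,2) ca: {B}
  cell(0,2) bca: {S}

S ∈ T[0,2] ⇒ YES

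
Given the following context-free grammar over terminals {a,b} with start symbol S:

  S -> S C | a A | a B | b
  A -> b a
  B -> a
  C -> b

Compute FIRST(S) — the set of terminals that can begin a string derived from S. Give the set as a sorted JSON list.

Compute FIRST by fixpoint:
iter 1:
  A via A→b a: +{b}
  B via B→a: +{a}
  C via C→b: +{b}
  S via S→a A: +{a}
  S via S→b: +{b}
  S: {a,b}  A: {b}  B: {a}  C: {b}
iter 2: done
  S: {a,b}  A: {b}  B: {a}  C: {b}

FIRST(S) = ["a", "b"]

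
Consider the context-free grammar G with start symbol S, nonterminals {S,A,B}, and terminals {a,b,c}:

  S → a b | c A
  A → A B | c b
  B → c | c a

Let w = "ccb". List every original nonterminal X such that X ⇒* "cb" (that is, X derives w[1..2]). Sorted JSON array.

Convert to CNF:
  S -> T0 A | T2 T1
  A -> A B | T0 T1
  B -> T0 T2 | c
  T0 -> c
  T1 -> b
  T2 -> a

Fill CYK table bottom-up, restricted to cells inside w[1..2]:
  T[1,1] 'c' = {B,T0}  orig:{B}
  T[2,2] 'b' = {T1}  orig:{}
  T[1,2] 'cb' = {A}

Original NTs in T[1,2] deriving "cb": ["A"]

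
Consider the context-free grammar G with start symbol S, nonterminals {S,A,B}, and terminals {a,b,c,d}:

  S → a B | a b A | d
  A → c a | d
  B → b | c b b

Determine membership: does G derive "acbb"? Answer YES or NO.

CNF form of G:
  S -> T1 B | T1 X4 | d
  A -> T0 T1 | d
  B -> T0 X3 | b
  T0 -> c
  T1 -> a
  T2 -> b
  X3 -> T2 T2
  X4 -> T2 A

CYK fill:
  T[0,0] 'a' = {T1}  orig:{}
  T[1,1] 'c' = {T0}  orig:{}
  T[2,2] 'b' = {B,T2}  orig:{B}
  T[3,3] 'b' = {B,T2}  orig:{B}
  T[0,1] 'ac' = ∅
  T[1,2] 'cb' = ∅
  T[2,3] 'bb' = {X3}  orig:{}
  T[0,2] 'acb' = ∅
  T[1,3] 'cbb' = {B}
  T[0,3] 'acbb' = {S}

S ∈ T[0,3] ⇒ YES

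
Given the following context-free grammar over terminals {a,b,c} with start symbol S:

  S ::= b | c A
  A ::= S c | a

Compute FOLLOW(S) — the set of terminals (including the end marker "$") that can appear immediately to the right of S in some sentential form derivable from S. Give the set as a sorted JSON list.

FIRST sets, iterate to fixpoint:
iter 1:
  A via A→a: +{a}
  S via S→b: +{b}
  S via S→c A: +{c}
  S: {b,c}  A: {a}
iter 2:
  A via A→S c: +{b,c}
  S: {b,c}  A: {a,b,c}
iter 3: done
  S: {b,c}  A: {a,b,c}

FOLLOW iteration:
FOLLOW(S) := {$}
round 1:
  A→S c: FOLLOW(S) ⊇ FIRST(c) = {c}; new: +{c}
  S→c A: FOLLOW(A) ⊇ FOLLOW(S) ⊇ {$,c}; new: +{$,c}
  FOLLOW[S]={$,c}  FOLLOW[A]={$,c}
round 2: done
  FOLLOW[S]={$,c}  FOLLOW[A]={$,c}

FOLLOW(S) = ["$", "c"]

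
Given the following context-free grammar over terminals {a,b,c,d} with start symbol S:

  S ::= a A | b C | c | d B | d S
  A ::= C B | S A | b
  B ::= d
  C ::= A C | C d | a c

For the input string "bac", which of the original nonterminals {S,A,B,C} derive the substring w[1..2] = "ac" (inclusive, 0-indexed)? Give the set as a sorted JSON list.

Convert to CNF:
  S -> T0 B | T0 S | T1 A | T3 C | c
  A -> C B | S A | b
  B -> d
  C -> A C | C T0 | T1 T2
  T0 -> d
  T1 -> a
  T2 -> c
  T3 -> b

CYK table (by increasing span) (cells [i..j] with 1 ≤ i ≤ j ≤ 2 only):
  cell(1,1) a: {T1}  orig:{}
  cell(2,2) c: {S,T2}  orig:{S}
  cell(1,2) ac: {C}

Original NTs in T[1,2] deriving "ac": ["C"]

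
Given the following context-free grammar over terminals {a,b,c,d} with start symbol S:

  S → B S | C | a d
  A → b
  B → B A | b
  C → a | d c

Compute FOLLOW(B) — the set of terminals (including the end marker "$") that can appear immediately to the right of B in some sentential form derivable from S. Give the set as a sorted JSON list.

Compute FIRST by fixpoint:
iter 1:
  A via A→b: +{b}
  B via B→b: +{b}
  C via C→a: +{a}
  C via C→d c: +{d}
  S via S→B S: +{b}
  S via S→C: +{a,d}
  S: {a,b,d}  A: {b}  B: {b}  C: {a,d}
iter 2: (no change)
  S: {a,b,d}  A: {b}  B: {b}  C: {a,d}

FOLLOW sets:
seed FOLLOW(S) with $
[1]
  B→B A: FOLLOW(B) ⊇ FIRST(A) = {b}; new: +{b}
  B→B A: FOLLOW(A) ⊇ FOLLOW(B) ⊇ {b}; new: +{b}
  S→B S: FOLLOW(B) ⊇ FIRST(S) = {a,b,d}; new: +{a,d}
  S→C: FOLLOW(C) ⊇ FOLLOW(S) ⊇ {$}; new: +{$}
  FOLLOW(S)={$}  FOLLOW(A)={b}  FOLLOW(B)={a,b,d}  FOLLOW(C)={$}
[2]
  B→B A: FOLLOW(A) ⊇ FOLLOW(B) ⊇ {a,b,d}; new: +{a,d}
  FOLLOW(S)={$}  FOLLOW(A)={a,b,d}  FOLLOW(B)={a,b,d}  FOLLOW(C)={$}
[3] (stable)
  FOLLOW(S)={$}  FOLLOW(A)={a,b,d}  FOLLOW(B)={a,b,d}  FOLLOW(C)={$}

FOLLOW(B) = ["a", "b", "d"]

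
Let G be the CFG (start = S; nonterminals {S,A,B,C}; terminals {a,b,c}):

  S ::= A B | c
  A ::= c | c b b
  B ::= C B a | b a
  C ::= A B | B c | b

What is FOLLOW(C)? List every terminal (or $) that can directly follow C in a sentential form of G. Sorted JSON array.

FIRST iteration:
pass 1:
  A via A→c: +{c}
  B via B→b a: +{b}
  C via C→A B: +{c}
  C via C→B c: +{b}
  S via S→A B: +{c}
  FIRST(S)={c}  FIRST(A)={c}  FIRST(B)={b}  FIRST(C)={b,c}
pass 2:
  B via B→C B a: +{c}
  FIRST(S)={c}  FIRST(A)={c}  FIRST(B)={b,c}  FIRST(C)={b,c}
pass 3: — fixpoint
  FIRST(S)={c}  FIRST(A)={c}  FIRST(B)={b,c}  FIRST(C)={b,c}

FOLLOW sets:
initialize: $ ∈ FOLLOW(S)
iter 1:
  B→C B a: FOLLOW(C) ⊇ FIRST(B) = {b,c}; new: +{b,c}
  B→C B a: FOLLOW(B) ⊇ FIRST(a) = {a}; new: +{a}
  C→A B: FOLLOW(A) ⊇ FIRST(B) = {b,c}; new: +{b,c}
  C→A B: FOLLOW(B) ⊇ FOLLOW(C) ⊇ {b,c}; new: +{b,c}
  S→A B: FOLLOW(B) ⊇ FOLLOW(S) ⊇ {$}; new: +{$}
  FOLLOW[S]={$}  FOLLOW[A]={b,c}  FOLLOW[B]={$,a,b,c}  FOLLOW[C]={b,c}
iter 2: (no change)
  FOLLOW[S]={$}  FOLLOW[A]={b,c}  FOLLOW[B]={$,a,b,c}  FOLLOW[C]={b,c}

FOLLOW(C) = ["b", "c"]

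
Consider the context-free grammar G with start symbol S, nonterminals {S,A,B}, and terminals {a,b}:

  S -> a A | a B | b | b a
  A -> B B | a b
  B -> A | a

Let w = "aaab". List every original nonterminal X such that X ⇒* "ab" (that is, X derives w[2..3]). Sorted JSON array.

Convert to CNF:
  S -> T0 A | T0 B | T1 T0 | b
  A -> B B | T0 T1
  B -> B B | T0 T1 | a
  T0 -> a
  T1 -> b

CYK table (by increasing span) (cells [i..j] with 2 ≤ i ≤ j ≤ 3 only):
  cell(2,2) a: {B,T0}  orig:{B}
  cell(3,3) b: {S,T1}  orig:{S}
  cell(2,3) ab: {A,B}

Original NTs in T[2,3] deriving "ab": ["A", "B"]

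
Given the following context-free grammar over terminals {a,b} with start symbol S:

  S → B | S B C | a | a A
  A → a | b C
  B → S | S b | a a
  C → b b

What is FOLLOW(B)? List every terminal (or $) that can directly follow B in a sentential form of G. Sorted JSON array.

FIRST iteration:
[1]
  A via A→a: +{a}
  A via A→b C: +{b}
  B via B→a a: +{a}
  C via C→b b: +{b}
  S via S→B: +{a}
  S: {a}  A: {a,b}  B: {a}  C: {b}
[2] (stable)
  S: {a}  A: {a,b}  B: {a}  C: {b}

FOLLOW sets:
initialize: $ ∈ FOLLOW(S)
[1]
  B→S b: FOLLOW(S) ⊇ FIRST(b) = {b}; new: +{b}
  S→B: FOLLOW(B) ⊇ FOLLOW(S) ⊇ {$,b}; new: +{$,b}
  S→S B C: FOLLOW(S) ⊇ FIRST(B) = {a}; new: +{a}
  S→S B C: FOLLOW(C) ⊇ FOLLOW(S) ⊇ {$,a,b}; new: +{$,a,b}
  S→a A: FOLLOW(A) ⊇ FOLLOW(S) ⊇ {$,a,b}; new: +{$,a,b}
  FOLLOW(S)={$,a,b}  FOLLOW(A)={$,a,b}  FOLLOW(B)={$,b}  FOLLOW(C)={$,a,b}
[2]
  S→B: FOLLOW(B) ⊇ FOLLOW(S) ⊇ {$,a,b}; new: +{a}
  FOLLOW(S)={$,a,b}  FOLLOW(A)={$,a,b}  FOLLOW(B)={$,a,b}  FOLLOW(C)={$,a,b}
[3] — fixpoint
  FOLLOW(S)={$,a,b}  FOLLOW(A)={$,a,b}  FOLLOW(B)={$,a,b}  FOLLOW(C)={$,a,b}

FOLLOW(B) = ["$", "a", "b"]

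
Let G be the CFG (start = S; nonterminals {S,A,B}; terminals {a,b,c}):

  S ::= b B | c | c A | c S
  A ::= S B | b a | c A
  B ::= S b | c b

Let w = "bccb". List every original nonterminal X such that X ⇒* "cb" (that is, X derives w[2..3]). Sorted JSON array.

Convert to CNF:
  S -> T0 B | T2 A | T2 S | c
  A -> S B | T0 T1 | T2 A
  B -> S T0 | T2 T0
  T0 -> b
  T1 -> a
  T2 -> c

CYK fill, restricted to cells inside w[2..3]:
  [2..2]={S,T2}  "c"  orig:{S}
  [3..3]={T0}  "b"  orig:{}
  [2..3]={B}  "cb"

Original NTs in T[2,3] deriving "cb": ["B"]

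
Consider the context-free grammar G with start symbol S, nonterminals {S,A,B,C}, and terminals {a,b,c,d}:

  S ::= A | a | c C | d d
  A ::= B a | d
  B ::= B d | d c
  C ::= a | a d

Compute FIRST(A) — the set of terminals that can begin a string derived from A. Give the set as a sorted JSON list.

FIRST sets, iterate to fixpoint:
[1]
  A via A→d: +{d}
  B via B→d c: +{d}
  C via C→a: +{a}
  S via S→A: +{d}
  S via S→a: +{a}
  S via S→c C: +{c}
  FIRST(S)={a,c,d}  FIRST(A)={d}  FIRST(B)={d}  FIRST(C)={a}
[2] (stable)
  FIRST(S)={a,c,d}  FIRST(A)={d}  FIRST(B)={d}  FIRST(C)={a}

FIRST(A) = ["d"]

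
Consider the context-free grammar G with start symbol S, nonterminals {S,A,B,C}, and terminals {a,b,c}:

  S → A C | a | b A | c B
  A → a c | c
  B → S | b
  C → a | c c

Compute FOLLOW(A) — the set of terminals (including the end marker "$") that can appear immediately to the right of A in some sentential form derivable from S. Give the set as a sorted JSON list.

Compute FIRST by fixpoint:
pass 1:
  A via A→a c: +{a}
  A via A→c: +{c}
  B via B→b: +{b}
  C via C→a: +{a}
  C via C→c c: +{c}
  S via S→A C: +{a,c}
  S via S→b A: +{b}
  FIRST(S)={a,b,c}  FIRST(A)={a,c}  FIRST(B)={b}  FIRST(C)={a,c}
pass 2:
  B via B→S: +{a,c}
  FIRST(S)={a,b,c}  FIRST(A)={a,c}  FIRST(B)={a,b,c}  FIRST(C)={a,c}
pass 3: done
  FIRST(S)={a,b,c}  FIRST(A)={a,c}  FIRST(B)={a,b,c}  FIRST(C)={a,c}

Compute FOLLOW by fixpoint:
seed FOLLOW(S) with $
round 1:
  S→A C: FOLLOW(A) ⊇ FIRST(C) = {a,c}; new: +{a,c}
  S→A C: FOLLOW(C) ⊇ FOLLOW(S) ⊇ {$}; new: +{$}
  S→b A: FOLLOW(A) ⊇ FOLLOW(S) ⊇ {$}; new: +{$}
  S→c B: FOLLOW(B) ⊇ FOLLOW(S) ⊇ {$}; new: +{$}
  S: {$}  A: {$,a,c}  B: {$}  C: {$}
round 2: (stable)
  S: {$}  A: {$,a,c}  B: {$}  C: {$}

FOLLOW(A) = ["$", "a", "c"]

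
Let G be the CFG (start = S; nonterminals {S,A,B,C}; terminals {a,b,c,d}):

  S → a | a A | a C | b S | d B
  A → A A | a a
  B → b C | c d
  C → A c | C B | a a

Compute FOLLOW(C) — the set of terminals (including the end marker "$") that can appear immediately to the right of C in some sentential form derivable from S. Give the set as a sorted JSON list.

Compute FIRST by fixpoint:
[1]
  A via A→a a: +{a}
  B via B→b C: +{b}
  B via B→c d: +{c}
  C via C→A c: +{a}
  S via S→a: +{a}
  S via S→b S: +{b}
  S via S→d B: +{d}
  FIRST(S)={a,b,d}  FIRST(A)={a}  FIRST(B)={b,c}  FIRST(C)={a}
[2] done
  FIRST(S)={a,b,d}  FIRST(A)={a}  FIRST(B)={b,c}  FIRST(C)={a}

FOLLOW iteration:
initialize: $ ∈ FOLLOW(S)
pass 1:
  A→A A: FOLLOW(A) ⊇ FIRST(A) = {a}; new: +{a}
  C→A c: FOLLOW(A) ⊇ FIRST(c) = {c}; new: +{c}
  C→C B: FOLLOW(C) ⊇ FIRST(B) = {b,c}; new: +{b,c}
  C→C B: FOLLOW(B) ⊇ FOLLOW(C) ⊇ {b,c}; new: +{b,c}
  S→a A: FOLLOW(A) ⊇ FOLLOW(S) ⊇ {$}; new: +{$}
  S→a C: FOLLOW(C) ⊇ FOLLOW(S) ⊇ {$}; new: +{$}
  S→d B: FOLLOW(B) ⊇ FOLLOW(S) ⊇ {$}; new: +{$}
  FOLLOW(S)={$}  FOLLOW(A)={$,a,c}  FOLLOW(B)={$,b,c}  FOLLOW(C)={$,b,c}
pass 2: (no change)
  FOLLOW(S)={$}  FOLLOW(A)={$,a,c}  FOLLOW(B)={$,b,c}  FOLLOW(C)={$,b,c}

FOLLOW(C) = ["$", "b", "c"]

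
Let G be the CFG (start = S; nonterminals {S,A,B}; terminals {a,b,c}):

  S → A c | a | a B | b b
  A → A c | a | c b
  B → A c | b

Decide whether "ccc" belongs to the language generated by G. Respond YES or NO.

Convert to CNF:
  S -> A T0 | T1 T1 | T2 B | a
  A -> A T0 | T0 T1 | a
  B -> A T0 | b
  T0 -> c
  T1 -> b
  T2 -> a

CYK fill:
  T[0,0] 'c' = {T0}  orig:{}
  T[1,1] 'c' = {T0}  orig:{}
  T[2,2] 'c' = {T0}  orig:{}
  T[0,1] 'cc' = ∅
  T[1,2] 'cc' = ∅
  T[0,2] 'ccc' = ∅

S ∉ T[0,2] ⇒ NO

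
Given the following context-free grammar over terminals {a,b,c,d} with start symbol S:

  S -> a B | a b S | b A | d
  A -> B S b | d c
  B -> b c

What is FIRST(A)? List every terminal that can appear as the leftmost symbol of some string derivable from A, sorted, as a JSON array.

Compute FIRST by fixpoint:
round 1:
  A via A→d c: +{d}
  B via B→b c: +{b}
  S via S→a B: +{a}
  S via S→b A: +{b}
  S via S→d: +{d}
  FIRST[S]={a,b,d}  FIRST[A]={d}  FIRST[B]={b}
round 2:
  A via A→B S b: +{b}
  FIRST[S]={a,b,d}  FIRST[A]={b,d}  FIRST[B]={b}
round 3: — fixpoint
  FIRST[S]={a,b,d}  FIRST[A]={b,d}  FIRST[B]={b}

FIRST(A) = ["b", "d"]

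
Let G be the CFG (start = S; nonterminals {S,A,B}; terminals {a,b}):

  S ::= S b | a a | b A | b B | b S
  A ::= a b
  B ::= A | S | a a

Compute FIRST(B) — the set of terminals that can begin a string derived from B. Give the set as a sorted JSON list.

Compute FIRST by fixpoint:
round 1:
  A via A→a b: +{a}
  B via B→A: +{a}
  S via S→a a: +{a}
  S via S→b A: +{b}
  FIRST[S]={a,b}  FIRST[A]={a}  FIRST[B]={a}
round 2:
  B via B→S: +{b}
  FIRST[S]={a,b}  FIRST[A]={a}  FIRST[B]={a,b}
round 3: (no change)
  FIRST[S]={a,b}  FIRST[A]={a}  FIRST[B]={a,b}

FIRST(B) = ["a", "b"]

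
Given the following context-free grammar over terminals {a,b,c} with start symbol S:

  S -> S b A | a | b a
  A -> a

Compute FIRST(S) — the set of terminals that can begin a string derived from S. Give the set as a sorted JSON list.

Compute FIRST by fixpoint:
[1]
  A via A→a: +{a}
  S via S→a: +{a}
  S via S→b a: +{b}
  FIRST[S]={a,b}  FIRST[A]={a}
[2] (stable)
  FIRST[S]={a,b}  FIRST[A]={a}

FIRST(S) = ["a", "b"]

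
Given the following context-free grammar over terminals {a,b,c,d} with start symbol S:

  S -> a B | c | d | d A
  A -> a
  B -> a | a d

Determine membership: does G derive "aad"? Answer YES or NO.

Convert to CNF:
  S -> T0 B | T1 A | c | d
  A -> a
  B -> T0 T1 | a
  T0 -> a
  T1 -> d

CYK table (by increasing span):
  cell(0,0) a: {A,B,T0}  orig:{A,B}
  cell(1,1) a: {A,B,T0}  orig:{A,B}
  cell(2,2) d: {S,T1}  orig:{S}
  cell(0,1) aa: {S}
  cell(1,2) ad: {B}
  cell(0,2) aad: {S}

S ∈ T[0,2] ⇒ YES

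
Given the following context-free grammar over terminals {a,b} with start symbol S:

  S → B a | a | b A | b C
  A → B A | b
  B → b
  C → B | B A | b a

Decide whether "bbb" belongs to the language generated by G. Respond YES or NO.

Convert to CNF:
  S -> B T1 | T0 A | T0 C | a
  A -> B A | b
  B -> b
  C -> B A | T0 T1 | b
  T0 -> b
  T1 -> a

Fill CYK table bottom-up:
  [0..0]={A,B,C,T0}  "b"  orig:{A,B,C}
  [1..1]={A,B,C,T0}  "b"  orig:{A,B,C}
  [2..2]={A,B,C,T0}  "b"  orig:{A,B,C}
  [0..1]={A,C,S}  "bb"
  [1..2]={A,C,S}  "bb"
  [0..2]={A,C,S}  "bbb"

S ∈ T[0,2] ⇒ YES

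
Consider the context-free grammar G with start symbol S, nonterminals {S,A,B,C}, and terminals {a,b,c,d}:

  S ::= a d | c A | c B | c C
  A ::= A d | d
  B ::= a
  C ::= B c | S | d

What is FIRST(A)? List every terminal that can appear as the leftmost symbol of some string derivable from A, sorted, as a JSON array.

FIRST iteration:
iter 1:
  A via A→d: +{d}
  B via B→a: +{a}
  C via C→B c: +{a}
  C via C→d: +{d}
  S via S→a d: +{a}
  S via S→c A: +{c}
  S: {a,c}  A: {d}  B: {a}  C: {a,d}
iter 2:
  C via C→S: +{c}
  S: {a,c}  A: {d}  B: {a}  C: {a,c,d}
iter 3: done
  S: {a,c}  A: {d}  B: {a}  C: {a,c,d}

FIRST(A) = ["d"]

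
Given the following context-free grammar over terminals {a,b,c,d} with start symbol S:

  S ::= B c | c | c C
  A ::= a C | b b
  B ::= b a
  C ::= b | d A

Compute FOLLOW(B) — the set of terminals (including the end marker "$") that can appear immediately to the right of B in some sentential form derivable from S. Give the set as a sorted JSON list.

FIRST iteration:
iter 1:
  A via A→a C: +{a}
  A via A→b b: +{b}
  B via B→b a: +{b}
  C via C→b: +{b}
  C via C→d A: +{d}
  S via S→B c: +{b}
  S via S→c: +{c}
  S: {b,c}  A: {a,b}  B: {b}  C: {b,d}
iter 2: — fixpoint
  S: {b,c}  A: {a,b}  B: {b}  C: {b,d}

Compute FOLLOW by fixpoint:
seed FOLLOW(S) with $
round 1:
  S→B c: FOLLOW(B) ⊇ FIRST(c) = {c}; new: +{c}
  S→c C: FOLLOW(C) ⊇ FOLLOW(S) ⊇ {$}; new: +{$}
  S: {$}  A: {}  B: {c}  C: {$}
round 2:
  C→d A: FOLLOW(A) ⊇ FOLLOW(C) ⊇ {$}; new: +{$}
  S: {$}  A: {$}  B: {c}  C: {$}
round 3: done
  S: {$}  A: {$}  B: {c}  C: {$}

FOLLOW(B) = ["c"]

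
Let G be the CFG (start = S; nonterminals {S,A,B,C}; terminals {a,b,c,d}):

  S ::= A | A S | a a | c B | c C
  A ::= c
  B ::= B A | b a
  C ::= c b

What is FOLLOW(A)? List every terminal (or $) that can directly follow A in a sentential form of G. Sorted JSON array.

FIRST sets, iterate to fixpoint:
pass 1:
  A via A→c: +{c}
  B via B→b a: +{b}
  C via C→c b: +{c}
  S via S→A: +{c}
  S via S→a a: +{a}
  FIRST(S)={a,c}  FIRST(A)={c}  FIRST(B)={b}  FIRST(C)={c}
pass 2: (stable)
  FIRST(S)={a,c}  FIRST(A)={c}  FIRST(B)={b}  FIRST(C)={c}

Compute FOLLOW by fixpoint:
seed FOLLOW(S) with $
[1]
  B→B A: FOLLOW(B) ⊇ FIRST(A) = {c}; new: +{c}
  B→B A: FOLLOW(A) ⊇ FOLLOW(B) ⊇ {c}; new: +{c}
  S→A: FOLLOW(A) ⊇ FOLLOW(S) ⊇ {$}; new: +{$}
  S→A S: FOLLOW(A) ⊇ FIRST(S) = {a,c}; new: +{a}
  S→c B: FOLLOW(B) ⊇ FOLLOW(S) ⊇ {$}; new: +{$}
  S→c C: FOLLOW(C) ⊇ FOLLOW(S) ⊇ {$}; new: +{$}
  FOLLOW(S)={$}  FOLLOW(A)={$,a,c}  FOLLOW(B)={$,c}  FOLLOW(C)={$}
[2] (stable)
  FOLLOW(S)={$}  FOLLOW(A)={$,a,c}  FOLLOW(B)={$,c}  FOLLOW(C)={$}

FOLLOW(A) = ["$", "a", "c"]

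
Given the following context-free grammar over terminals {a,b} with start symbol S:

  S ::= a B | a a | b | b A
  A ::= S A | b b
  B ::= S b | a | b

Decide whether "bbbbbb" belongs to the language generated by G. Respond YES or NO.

Convert to CNF:
  S -> T0 A | T1 B | T1 T1 | b
  A -> S A | T0 T0
  B -> S T0 | a | b
  T0 -> b
  T1 -> a

Fill CYK table bottom-up:
  cell(0,0) b: {B,S,T0}  orig:{B,S}
  cell(1,1) b: {B,S,T0}  orig:{B,S}
  cell(2,2) b: {B,S,T0}  orig:{B,S}
  cell(3,3) b: {B,S,T0}  orig:{B,S}
  cell(4,4) b: {B,S,T0}  orig:{B,S}
  cell(5,5) b: {B,S,T0}  orig:{B,S}
  cell(0,1) bb: {A,B}
  cell(1,2) bb: {A,B}
  cell(2,3) bb: {A,B}
  cell(3,4) bb: {A,B}
  cell(4,5) bb: {A,B}
  cell(0,2) bbb: {A,S}
  cell(1,3) bbb: {A,S}
  cell(2,4) bbb: {A,S}
  cell(3,5) bbb: {A,S}
  cell(0,3) bbbb: {A,B,S}
  cell(1,4) bbbb: {A,B,S}
  cell(2,5) bbbb: {A,B,S}
  cell(0,4) bbbbb: {A,B,S}
  cell(1,5) bbbbb: {A,B,S}
  cell(0,5) bbbbbb: {A,B,S}

S ∈ T[0,5] ⇒ YES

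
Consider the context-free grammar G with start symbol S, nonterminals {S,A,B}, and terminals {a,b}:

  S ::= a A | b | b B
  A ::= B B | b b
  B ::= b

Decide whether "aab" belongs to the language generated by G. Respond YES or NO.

CNF form of G:
  S -> T0 B | T1 A | b
  A -> B B | T0 T0
  B -> b
  T0 -> b
  T1 -> a

Fill CYK table bottom-up:
  cell(0,0) a: {T1}  orig:{}
  cell(1,1) a: {T1}  orig:{}
  cell(2,2) b: {B,S,T0}  orig:{B,S}
  cell(0,1) aa: ∅
  cell(1,2) ab: ∅
  cell(0,2) aab: ∅

S ∉ T[0,2] ⇒ NO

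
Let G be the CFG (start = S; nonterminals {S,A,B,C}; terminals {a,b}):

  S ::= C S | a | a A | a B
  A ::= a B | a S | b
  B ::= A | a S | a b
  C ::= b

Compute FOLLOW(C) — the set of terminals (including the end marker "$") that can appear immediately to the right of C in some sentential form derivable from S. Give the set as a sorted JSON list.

FIRST sets, iterate to fixpoint:
iter 1:
  A via A→a B: +{a}
  A via A→b: +{b}
  B via B→A: +{a,b}
  C via C→b: +{b}
  S via S→C S: +{b}
  S via S→a: +{a}
  FIRST(S)={a,b}  FIRST(A)={a,b}  FIRST(B)={a,b}  FIRST(C)={b}
iter 2: (no change)
  FIRST(S)={a,b}  FIRST(A)={a,b}  FIRST(B)={a,b}  FIRST(C)={b}

FOLLOW iteration:
initialize: $ ∈ FOLLOW(S)
iter 1:
  S→C S: FOLLOW(C) ⊇ FIRST(S) = {a,b}; new: +{a,b}
  S→a A: FOLLOW(A) ⊇ FOLLOW(S) ⊇ {$}; new: +{$}
  S→a B: FOLLOW(B) ⊇ FOLLOW(S) ⊇ {$}; new: +{$}
  FOLLOW(S)={$}  FOLLOW(A)={$}  FOLLOW(B)={$}  FOLLOW(C)={a,b}
iter 2: (stable)
  FOLLOW(S)={$}  FOLLOW(A)={$}  FOLLOW(B)={$}  FOLLOW(C)={a,b}

FOLLOW(C) = ["a", "b"]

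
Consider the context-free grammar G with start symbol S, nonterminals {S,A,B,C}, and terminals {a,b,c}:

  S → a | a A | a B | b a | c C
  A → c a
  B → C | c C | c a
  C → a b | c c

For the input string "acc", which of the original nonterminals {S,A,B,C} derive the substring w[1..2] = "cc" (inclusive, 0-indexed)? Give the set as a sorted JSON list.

CNF form of G:
  S -> T0 C | T1 A | T1 B | T2 T1 | a
  A -> T0 T1
  B -> T0 C | T0 T0 | T0 T1 | T1 T2
  C -> T0 T0 | T1 T2
  T0 -> c
  T1 -> a
  T2 -> b

Fill CYK table bottom-up, restricted to cells inside w[1..2]:
  cell(1,1) c: {T0}  orig:{}
  cell(2,2) c: {T0}  orig:{}
  cell(1,2) cc: {B,C}

Original NTs in T[1,2] deriving "cc": ["B", "C"]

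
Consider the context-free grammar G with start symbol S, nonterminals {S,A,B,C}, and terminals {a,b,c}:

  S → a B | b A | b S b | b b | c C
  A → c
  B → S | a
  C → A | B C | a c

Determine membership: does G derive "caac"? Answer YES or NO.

Convert to CNF:
  S -> T0 B | T1 A | T1 T1 | T1 X4 | T2 C
  A -> c
  B -> T0 B | T1 A | T1 T1 | T1 X3 | T2 C | a
  C -> B C | T0 T2 | c
  T0 -> a
  T1 -> b
  T2 -> c
  X3 -> S T1
  X4 -> S T1

CYK fill:
  [0..0]={A,C,T2}  "c"  orig:{A,C}
  [1..1]={B,T0}  "a"  orig:{B}
  [2..2]={B,T0}  "a"  orig:{B}
  [3..3]={A,C,T2}  "c"  orig:{A,C}
  [0..1]=∅  "ca"
  [1..2]={B,S}  "aa"
  [2..3]={C}  "ac"
  [0..2]=∅  "caa"
  [1..3]={C}  "aac"
  [0..3]={B,S}  "caac"

S ∈ T[0,3] ⇒ YES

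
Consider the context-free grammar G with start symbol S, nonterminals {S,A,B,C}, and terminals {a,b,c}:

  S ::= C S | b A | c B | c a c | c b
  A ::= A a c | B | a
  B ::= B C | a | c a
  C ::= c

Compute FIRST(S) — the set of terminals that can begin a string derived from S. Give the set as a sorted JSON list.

FIRST iteration:
iter 1:
  A via A→a: +{a}
  B via B→a: +{a}
  B via B→c a: +{c}
  C via C→c: +{c}
  S via S→C S: +{c}
  S via S→b A: +{b}
  S: {b,c}  A: {a}  B: {a,c}  C: {c}
iter 2:
  A via A→B: +{c}
  S: {b,c}  A: {a,c}  B: {a,c}  C: {c}
iter 3: done
  S: {b,c}  A: {a,c}  B: {a,c}  C: {c}

FIRST(S) = ["b", "c"]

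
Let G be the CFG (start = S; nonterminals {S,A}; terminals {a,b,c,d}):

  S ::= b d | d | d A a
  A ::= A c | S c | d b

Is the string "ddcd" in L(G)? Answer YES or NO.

Convert to CNF:
  S -> T1 X4 | T2 T1 | d
  A -> A T0 | S T0 | T1 T2
  T0 -> c
  T1 -> d
  T2 -> b
  T3 -> a
  X4 -> A T3

Fill CYK table bottom-up:
  cell(0,0) d: {S,T1}  orig:{S}
  cell(1,1) d: {S,T1}  orig:{S}
  cell(2,2) c: {T0}  orig:{}
  cell(3,3) d: {S,T1}  orig:{S}
  cell(0,1) dd: ∅
  cell(1,2) dc: {A}
  cell(2,3) cd: ∅
  cell(0,2) ddc: ∅
  cell(1,3) dcd: ∅
  cell(0,3) ddcd: ∅

S ∉ T[0,3] ⇒ NO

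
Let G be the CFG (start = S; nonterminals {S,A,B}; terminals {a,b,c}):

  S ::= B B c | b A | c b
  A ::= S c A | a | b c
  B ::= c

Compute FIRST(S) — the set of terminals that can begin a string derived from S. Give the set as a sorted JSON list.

Compute FIRST by fixpoint:
round 1:
  A via A→a: +{a}
  A via A→b c: +{b}
  B via B→c: +{c}
  S via S→B B c: +{c}
  S via S→b A: +{b}
  S: {b,c}  A: {a,b}  B: {c}
round 2:
  A via A→S c A: +{c}
  S: {b,c}  A: {a,b,c}  B: {c}
round 3: (stable)
  S: {b,c}  A: {a,b,c}  B: {c}

FIRST(S) = ["b", "c"]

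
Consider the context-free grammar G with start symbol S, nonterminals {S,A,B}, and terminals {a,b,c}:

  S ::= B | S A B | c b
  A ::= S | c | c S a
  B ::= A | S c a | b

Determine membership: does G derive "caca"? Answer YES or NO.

CNF form of G:
  S -> S X10 | S X9 | T0 T2 | T0 X11 | b | c
  A -> S X3 | S X4 | T0 T2 | T0 X5 | b | c
  B -> S X6 | S X7 | T0 T2 | T0 X8 | b | c
  T0 -> c
  T1 -> a
  T2 -> b
  X3 -> A B
  X4 -> T0 T1
  X5 -> S T1
  X6 -> A B
  X7 -> T0 T1
  X8 -> S T1
  X9 -> A B
  X10 -> T0 T1
  X11 -> S T1

CYK fill:
  T[0,0] 'c' = {A,B,S,T0}  orig:{A,B,S}
  T[1,1] 'a' = {T1}  orig:{}
  T[2,2] 'c' = {A,B,S,T0}  orig:{A,B,S}
  T[3,3] 'a' = {T1}  orig:{}
  T[0,1] 'ca' = {X10,X11,X4,X5,X7,X8}  orig:{}
  T[1,2] 'ac' = ∅
  T[2,3] 'ca' = {X10,X11,X4,X5,X7,X8}  orig:{}
  T[0,2] 'cac' = ∅
  T[1,3] 'aca' = ∅
  T[0,3] 'caca' = ∅

S ∉ T[0,3] ⇒ NO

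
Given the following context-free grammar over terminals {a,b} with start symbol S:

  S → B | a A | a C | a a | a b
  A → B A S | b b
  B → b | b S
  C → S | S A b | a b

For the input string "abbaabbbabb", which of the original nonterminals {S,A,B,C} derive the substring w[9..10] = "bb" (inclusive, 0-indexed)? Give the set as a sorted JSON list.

CNF form of G:
  S -> T0 S | T1 A | T1 C | T1 T0 | T1 T1 | b
  A -> B X2 | T0 T0
  B -> T0 S | b
  C -> S X3 | T0 S | T1 A | T1 C | T1 T0 | T1 T1 | b
  T0 -> b
  T1 -> a
  X2 -> A S
  X3 -> A T0

Fill CYK table bottom-up (cells [i..j] with 9 ≤ i ≤ j ≤ 10 only):
  [9..9]={B,C,S,T0}  "b"  orig:{B,C,S}
  [10..10]={B,C,S,T0}  "b"  orig:{B,C,S}
  [9..10]={A,B,C,S}  "bb"

Original NTs in T[9,10] deriving "bb": ["A", "B", "C", "S"]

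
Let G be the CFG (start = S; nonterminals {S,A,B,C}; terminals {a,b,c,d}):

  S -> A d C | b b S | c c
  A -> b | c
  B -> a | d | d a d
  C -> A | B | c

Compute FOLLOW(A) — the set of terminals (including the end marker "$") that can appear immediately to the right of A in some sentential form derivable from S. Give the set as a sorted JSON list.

FIRST iteration:
round 1:
  A via A→b: +{b}
  A via A→c: +{c}
  B via B→a: +{a}
  B via B→d: +{d}
  C via C→A: +{b,c}
  C via C→B: +{a,d}
  S via S→A d C: +{b,c}
  FIRST[S]={b,c}  FIRST[A]={b,c}  FIRST[B]={a,d}  FIRST[C]={a,b,c,d}
round 2: (stable)
  FIRST[S]={b,c}  FIRST[A]={b,c}  FIRST[B]={a,d}  FIRST[C]={a,b,c,d}

FOLLOW sets:
FOLLOW(S) := {$}
pass 1:
  S→A d C: FOLLOW(A) ⊇ FIRST(d) = {d}; new: +{d}
  S→A d C: FOLLOW(C) ⊇ FOLLOW(S) ⊇ {$}; new: +{$}
  FOLLOW(S)={$}  FOLLOW(A)={d}  FOLLOW(B)={}  FOLLOW(C)={$}
pass 2:
  C→A: FOLLOW(A) ⊇ FOLLOW(C) ⊇ {$}; new: +{$}
  C→B: FOLLOW(B) ⊇ FOLLOW(C) ⊇ {$}; new: +{$}
  FOLLOW(S)={$}  FOLLOW(A)={$,d}  FOLLOW(B)={$}  FOLLOW(C)={$}
pass 3: (stable)
  FOLLOW(S)={$}  FOLLOW(A)={$,d}  FOLLOW(B)={$}  FOLLOW(C)={$}

FOLLOW(A) = ["$", "d"]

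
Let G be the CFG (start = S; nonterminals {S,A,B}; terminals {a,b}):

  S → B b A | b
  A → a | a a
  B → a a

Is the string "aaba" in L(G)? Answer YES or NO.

CNF form of G:
  S -> B X2 | b
  A -> T0 T0 | a
  B -> T0 T0
  T0 -> a
  T1 -> b
  X2 -> T1 A

CYK fill:
  cell(0,0) a: {A,T0}  orig:{A}
  cell(1,1) a: {A,T0}  orig:{A}
  cell(2,2) b: {S,T1}  orig:{S}
  cell(3,3) a: {A,T0}  orig:{A}
  cell(0,1) aa: {A,B}
  cell(1,2) ab: ∅
  cell(2,3) ba: {X2}  orig:{}
  cell(0,2) aab: ∅
  cell(1,3) aba: ∅
  cell(0,3) aaba: {S}

S ∈ T[0,3] ⇒ YES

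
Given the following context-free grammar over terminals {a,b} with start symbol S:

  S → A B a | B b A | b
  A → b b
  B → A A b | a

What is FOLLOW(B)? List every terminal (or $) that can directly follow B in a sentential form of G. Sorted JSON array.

FIRST sets, iterate to fixpoint:
round 1:
  A via A→b b: +{b}
  B via B→A A b: +{b}
  B via B→a: +{a}
  S via S→A B a: +{b}
  S via S→B b A: +{a}
  S: {a,b}  A: {b}  B: {a,b}
round 2: (stable)
  S: {a,b}  A: {b}  B: {a,b}

Compute FOLLOW by fixpoint:
initialize: $ ∈ FOLLOW(S)
pass 1:
  B→A A b: FOLLOW(A) ⊇ FIRST(A) = {b}; new: +{b}
  S→A B a: FOLLOW(A) ⊇ FIRST(B) = {a,b}; new: +{a}
  S→A B a: FOLLOW(B) ⊇ FIRST(a) = {a}; new: +{a}
  S→B b A: FOLLOW(B) ⊇ FIRST(b) = {b}; new: +{b}
  S→B b A: FOLLOW(A) ⊇ FOLLOW(S) ⊇ {$}; new: +{$}
  FOLLOW[S]={$}  FOLLOW[A]={$,a,b}  FOLLOW[B]={a,b}
pass 2: — fixpoint
  FOLLOW[S]={$}  FOLLOW[A]={$,a,b}  FOLLOW[B]={a,b}

FOLLOW(B) = ["a", "b"]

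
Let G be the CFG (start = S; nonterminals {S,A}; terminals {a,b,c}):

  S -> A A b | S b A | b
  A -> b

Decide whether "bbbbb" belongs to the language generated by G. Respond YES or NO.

Convert to CNF:
  S -> A X1 | S X2 | b
  A -> b
  T0 -> b
  X1 -> A T0
  X2 -> T0 A

CYK table (by increasing span):
  [0..0]={A,S,T0}  "b"  orig:{A,S}
  [1..1]={A,S,T0}  "b"  orig:{A,S}
  [2..2]={A,S,T0}  "b"  orig:{A,S}
  [3..3]={A,S,T0}  "b"  orig:{A,S}
  [4..4]={A,S,T0}  "b"  orig:{A,S}
  [0..1]={X1,X2}  "bb"  orig:{}
  [1..2]={X1,X2}  "bb"  orig:{}
  [2..3]={X1,X2}  "bb"  orig:{}
  [3..4]={X1,X2}  "bb"  orig:{}
  [0..2]={S}  "bbb"
  [1..3]={S}  "bbb"
  [2..4]={S}  "bbb"
  [0..3]=∅  "bbbb"
  [1..4]=∅  "bbbb"
  [0..4]={S}  "bbbbb"

S ∈ T[0,4] ⇒ YES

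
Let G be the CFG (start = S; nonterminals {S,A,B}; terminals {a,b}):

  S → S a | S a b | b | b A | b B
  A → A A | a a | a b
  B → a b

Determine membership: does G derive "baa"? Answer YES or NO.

Convert to CNF:
  S -> S T0 | S X2 | T1 A | T1 B | b
  A -> A A | T0 T0 | T0 T1
  B -> T0 T1
  T0 -> a
  T1 -> b
  X2 -> T0 T1

Fill CYK table bottom-up:
  [0..0]={S,T1}  "b"  orig:{S}
  [1..1]={T0}  "a"  orig:{}
  [2..2]={T0}  "a"  orig:{}
  [0..1]={S}  "ba"
  [1..2]={A}  "aa"
  [0..2]={S}  "baa"

S ∈ T[0,2] ⇒ YES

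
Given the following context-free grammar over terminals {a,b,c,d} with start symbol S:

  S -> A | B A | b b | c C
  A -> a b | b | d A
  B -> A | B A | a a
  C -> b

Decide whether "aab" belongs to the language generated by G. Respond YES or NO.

Convert to CNF:
  S -> B A | T0 T1 | T1 T1 | T2 A | T3 C | b
  A -> T0 T1 | T2 A | b
  B -> B A | T0 T0 | T0 T1 | T2 A | b
  C -> b
  T0 -> a
  T1 -> b
  T2 -> d
  T3 -> c

CYK table (by increasing span):
  T[0,0] 'a' = {T0}  orig:{}
  T[1,1] 'a' = {T0}  orig:{}
  T[2,2] 'b' = {A,B,C,S,T1}  orig:{A,B,C,S}
  T[0,1] 'aa' = {B}
  T[1,2] 'ab' = {A,B,S}
  T[0,2] 'aab' = {B,S}

S ∈ T[0,2] ⇒ YES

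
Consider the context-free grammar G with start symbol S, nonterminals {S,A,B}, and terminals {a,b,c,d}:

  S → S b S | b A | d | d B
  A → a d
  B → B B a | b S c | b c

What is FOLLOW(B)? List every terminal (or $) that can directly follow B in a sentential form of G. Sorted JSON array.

FIRST iteration:
round 1:
  A via A→a d: +{a}
  B via B→b S c: +{b}
  S via S→b A: +{b}
  S via S→d: +{d}
  FIRST[S]={b,d}  FIRST[A]={a}  FIRST[B]={b}
round 2: done
  FIRST[S]={b,d}  FIRST[A]={a}  FIRST[B]={b}

FOLLOW sets:
initialize: $ ∈ FOLLOW(S)
pass 1:
  B→B B a: FOLLOW(B) ⊇ FIRST(B) = {b}; new: +{b}
  B→B B a: FOLLOW(B) ⊇ FIRST(a) = {a}; new: +{a}
  B→b S c: FOLLOW(S) ⊇ FIRST(c) = {c}; new: +{c}
  S→S b S: FOLLOW(S) ⊇ FIRST(b) = {b}; new: +{b}
  S→b A: FOLLOW(A) ⊇ FOLLOW(S) ⊇ {$,b,c}; new: +{$,b,c}
  S→d B: FOLLOW(B) ⊇ FOLLOW(S) ⊇ {$,b,c}; new: +{$,c}
  FOLLOW[S]={$,b,c}  FOLLOW[A]={$,b,c}  FOLLOW[B]={$,a,b,c}
pass 2: (stable)
  FOLLOW[S]={$,b,c}  FOLLOW[A]={$,b,c}  FOLLOW[B]={$,a,b,c}

FOLLOW(B) = ["$", "a", "b", "c"]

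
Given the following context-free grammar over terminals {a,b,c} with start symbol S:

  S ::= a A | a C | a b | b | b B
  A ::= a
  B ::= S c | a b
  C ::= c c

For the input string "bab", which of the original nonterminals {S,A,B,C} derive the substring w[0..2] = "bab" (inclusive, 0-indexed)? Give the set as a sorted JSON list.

Convert to CNF:
  S -> T1 A | T1 C | T1 T2 | T2 B | b
  A -> a
  B -> S T0 | T1 T2
  C -> T0 T0
  T0 -> c
  T1 -> a
  T2 -> b

CYK table (by increasing span) — only the sub-triangle for w[0..2]:
  cell(0,0) b: {S,T2}  orig:{S}
  cell(1,1) a: {A,T1}  orig:{A}
  cell(2,2) b: {S,T2}  orig:{S}
  cell(0,1) ba: ∅
  cell(1,2) ab: {B,S}
  cell(0,2) bab: {S}

Original NTs in T[0,2] deriving "bab": ["S"]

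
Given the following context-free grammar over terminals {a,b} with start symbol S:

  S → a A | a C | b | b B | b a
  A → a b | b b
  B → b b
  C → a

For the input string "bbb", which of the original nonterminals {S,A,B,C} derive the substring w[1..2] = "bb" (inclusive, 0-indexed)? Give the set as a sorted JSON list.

Convert to CNF:
  S -> T0 A | T0 C | T1 B | T1 T0 | b
  A -> T0 T1 | T1 T1
  B -> T1 T1
  C -> a
  T0 -> a
  T1 -> b

CYK table (by increasing span) — only the sub-triangle for w[1..2]:
  [1..1]={S,T1}  "b"  orig:{S}
  [2..2]={S,T1}  "b"  orig:{S}
  [1..2]={A,B}  "bb"

Original NTs in T[1,2] deriving "bb": ["A", "B"]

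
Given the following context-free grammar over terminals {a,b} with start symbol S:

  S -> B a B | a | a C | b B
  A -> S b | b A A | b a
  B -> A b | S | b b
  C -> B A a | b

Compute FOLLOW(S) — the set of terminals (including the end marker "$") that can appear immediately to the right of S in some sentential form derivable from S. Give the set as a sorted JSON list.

FIRST sets, iterate to fixpoint:
iter 1:
  A via A→b A A: +{b}
  B via B→A b: +{b}
  C via C→B A a: +{b}
  S via S→B a B: +{b}
  S via S→a: +{a}
  FIRST(S)={a,b}  FIRST(A)={b}  FIRST(B)={b}  FIRST(C)={b}
iter 2:
  A via A→S b: +{a}
  B via B→A b: +{a}
  C via C→B A a: +{a}
  FIRST(S)={a,b}  FIRST(A)={a,b}  FIRST(B)={a,b}  FIRST(C)={a,b}
iter 3: done
  FIRST(S)={a,b}  FIRST(A)={a,b}  FIRST(B)={a,b}  FIRST(C)={a,b}

FOLLOW iteration:
FOLLOW(S) := {$}
pass 1:
  A→S b: FOLLOW(S) ⊇ FIRST(b) = {b}; new: +{b}
  A→b A A: FOLLOW(A) ⊇ FIRST(A) = {a,b}; new: +{a,b}
  C→B A a: FOLLOW(B) ⊇ FIRST(A) = {a,b}; new: +{a,b}
  S→B a B: FOLLOW(B) ⊇ FOLLOW(S) ⊇ {$,b}; new: +{$}
  S→a C: FOLLOW(C) ⊇ FOLLOW(S) ⊇ {$,b}; new: +{$,b}
  FOLLOW[S]={$,b}  FOLLOW[A]={a,b}  FOLLOW[B]={$,a,b}  FOLLOW[C]={$,b}
pass 2:
  B→S: FOLLOW(S) ⊇ FOLLOW(B) ⊇ {$,a,b}; new: +{a}
  S→a C: FOLLOW(C) ⊇ FOLLOW(S) ⊇ {$,a,b}; new: +{a}
  FOLLOW[S]={$,a,b}  FOLLOW[A]={a,b}  FOLLOW[B]={$,a,b}  FOLLOW[C]={$,a,b}
pass 3: — fixpoint
  FOLLOW[S]={$,a,b}  FOLLOW[A]={a,b}  FOLLOW[B]={$,a,b}  FOLLOW[C]={$,a,b}

FOLLOW(S) = ["$", "a", "b"]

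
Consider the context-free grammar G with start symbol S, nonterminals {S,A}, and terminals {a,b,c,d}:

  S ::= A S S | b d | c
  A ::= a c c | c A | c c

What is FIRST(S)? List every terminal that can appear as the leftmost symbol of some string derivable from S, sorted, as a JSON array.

FIRST iteration:
pass 1:
  A via A→a c c: +{a}
  A via A→c A: +{c}
  S via S→A S S: +{a,c}
  S via S→b d: +{b}
  FIRST(S)={a,b,c}  FIRST(A)={a,c}
pass 2: (stable)
  FIRST(S)={a,b,c}  FIRST(A)={a,c}

FIRST(S) = ["a", "b", "c"]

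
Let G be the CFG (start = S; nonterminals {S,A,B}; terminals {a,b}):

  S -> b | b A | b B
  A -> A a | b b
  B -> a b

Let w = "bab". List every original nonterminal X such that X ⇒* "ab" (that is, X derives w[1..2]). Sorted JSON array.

CNF form of G:
  S -> T1 A | T1 B | b
  A -> A T0 | T1 T1
  B -> T0 T1
  T0 -> a
  T1 -> b

CYK fill — only the sub-triangle for w[1..2]:
  [1..1]={T0}  "a"  orig:{}
  [2..2]={S,T1}  "b"  orig:{S}
  [1..2]={B}  "ab"

Original NTs in T[1,2] deriving "ab": ["B"]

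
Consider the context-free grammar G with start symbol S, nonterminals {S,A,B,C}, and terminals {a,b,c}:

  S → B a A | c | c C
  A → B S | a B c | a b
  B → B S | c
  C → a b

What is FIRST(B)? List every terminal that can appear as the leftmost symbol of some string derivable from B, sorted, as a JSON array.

FIRST iteration:
[1]
  A via A→a B c: +{a}
  B via B→c: +{c}
  C via C→a b: +{a}
  S via S→B a A: +{c}
  FIRST[S]={c}  FIRST[A]={a}  FIRST[B]={c}  FIRST[C]={a}
[2]
  A via A→B S: +{c}
  FIRST[S]={c}  FIRST[A]={a,c}  FIRST[B]={c}  FIRST[C]={a}
[3] (no change)
  FIRST[S]={c}  FIRST[A]={a,c}  FIRST[B]={c}  FIRST[C]={a}

FIRST(B) = ["c"]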